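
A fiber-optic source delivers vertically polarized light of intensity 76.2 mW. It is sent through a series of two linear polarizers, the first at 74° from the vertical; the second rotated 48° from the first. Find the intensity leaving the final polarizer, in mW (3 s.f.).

By Malus's law, I₁ = 76.2 mW · cos²(74°) = 5.789 mW.
I₂ = I₁ · cos²(48°) = 5.789 · 0.4477 = 2.592 mW.

I ≈ 2.59 mW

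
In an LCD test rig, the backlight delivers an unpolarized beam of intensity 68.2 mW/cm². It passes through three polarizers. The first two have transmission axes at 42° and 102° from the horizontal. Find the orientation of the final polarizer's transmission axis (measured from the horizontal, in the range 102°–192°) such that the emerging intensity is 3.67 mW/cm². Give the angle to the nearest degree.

Unpolarized light through the first polarizer → I₁ = ½ I₀, now polarized at 42°.
I₂ = I₁ cos²(102° − 42°) = 0.5 I₀ · cos²(60°) = 0.125 I₀.
Target fraction: 3.67 / 68.2 mW/cm² = 0.05381 of I₀.
Need I₃/I₀ = 0.05381, so cos²(θ − 102°) = 0.05381 / 0.125 = 0.4305.
θ − 102° = arccos(√0.4305) = 49.0°, giving θ ≈ 102 + 49.0 = 151.0°.

θ ≈ 151°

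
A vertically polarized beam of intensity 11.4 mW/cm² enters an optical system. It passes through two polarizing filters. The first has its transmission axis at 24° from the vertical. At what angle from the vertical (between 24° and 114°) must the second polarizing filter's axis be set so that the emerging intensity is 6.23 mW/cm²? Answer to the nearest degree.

I₁ = I₀ cos²(24° − 0°) = I₀ cos²(24°) = 0.8346 I₀.
Target fraction: 6.23 / 11.4 mW/cm² = 0.5465 of I₀.
Need I₂/I₀ = 0.5465, so cos²(θ − 24°) = 0.5465 / 0.8346 = 0.6548.
θ − 24° = arccos(√0.6548) = 36.0°, giving θ ≈ 24 + 36.0 = 60.0°.

θ ≈ 60°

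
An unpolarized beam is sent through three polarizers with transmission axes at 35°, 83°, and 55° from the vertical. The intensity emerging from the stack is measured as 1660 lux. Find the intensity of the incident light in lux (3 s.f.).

Unpolarized light through the first polarizer → I₁ = ½ I₀, now polarized at 35°.
I₂ = I₁ cos²(83° − 35°) = 0.5 I₀ · cos²(48°) = 0.2239 I₀.
I₃ = I₂ cos²(55° − 83°) = 0.2239 I₀ · cos²(28°) = 0.1745 I₀.
So 1660 lux = 0.1745 I₀, giving I₀ = 1660/0.1745 = 9511 lux.

I₀ ≈ 9510 lux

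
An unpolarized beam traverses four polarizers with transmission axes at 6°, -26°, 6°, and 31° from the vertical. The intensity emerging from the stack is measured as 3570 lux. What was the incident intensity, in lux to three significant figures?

Unpolarized light through the first polarizer → I₁ = ½ I₀, now polarized at 6°.
I₂ = I₁ cos²(-26° − 6°) = 0.5 I₀ · cos²(32°) = 0.3596 I₀.
I₃ = I₂ cos²(6° + 26°) = 0.3596 I₀ · cos²(32°) = 0.2586 I₀.
I₄ = I₃ cos²(31° − 6°) = 0.2586 I₀ · cos²(25°) = 0.2124 I₀.
So 3570 lux = 0.2124 I₀, giving I₀ = 3570/0.2124 = 1.681e+04 lux.

I₀ ≈ 1.68e4 lux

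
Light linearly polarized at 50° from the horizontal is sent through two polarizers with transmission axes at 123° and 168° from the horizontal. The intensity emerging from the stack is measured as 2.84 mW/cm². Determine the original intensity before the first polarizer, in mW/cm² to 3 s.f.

I₀ ≈ 66.4 mW/cm²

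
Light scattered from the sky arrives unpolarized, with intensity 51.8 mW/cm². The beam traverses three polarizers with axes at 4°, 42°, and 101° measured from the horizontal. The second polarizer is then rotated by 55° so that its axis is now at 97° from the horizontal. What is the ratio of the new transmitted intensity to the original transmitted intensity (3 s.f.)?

Before rotation:
Unpolarized light through the first polarizer → I₁ = ½ I₀, now polarized at 4°.
I₂ = I₁ cos²(42° − 4°) = 0.5 I₀ · cos²(38°) = 0.3105 I₀.
I₃ = I₂ cos²(101° − 42°) = 0.3105 I₀ · cos²(59°) = 0.08236 I₀.
After rotation:
Unpolarized light through the first polarizer → I₁ = ½ I₀, now polarized at 4°.
Angle between axes 1 and 2: 87°. I₂ = 0.5 I₀ · cos²(87°) = 0.00137 I₀.
I₃ = I₂ cos²(101° − 97°) = 0.00137 I₀ · cos²(4°) = 0.001363 I₀.
Ratio = 0.001363 / 0.08236 = 0.01655.

I_new/I_old ≈ 0.0165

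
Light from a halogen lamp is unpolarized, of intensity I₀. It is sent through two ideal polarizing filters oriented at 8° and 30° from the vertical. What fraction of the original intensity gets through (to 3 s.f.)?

≈ 0.430 I₀

Unpolarized light through the first polarizer → I₁ = ½ I₀, now polarized at 8°.
I₂ = I₁ cos²(30° − 8°) = 0.5 I₀ · cos²(22°) = 0.4298 I₀.
Transmitted fraction = 0.4298.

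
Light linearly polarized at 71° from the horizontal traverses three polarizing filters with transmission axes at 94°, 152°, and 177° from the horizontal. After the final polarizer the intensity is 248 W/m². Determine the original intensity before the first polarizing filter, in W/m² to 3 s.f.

I₁ = I₀ cos²(94° − 71°) = I₀ cos²(23°) = 0.8473 I₀.
I₂ = I₁ cos²(152° − 94°) = 0.8473 I₀ · cos²(58°) = 0.2379 I₀.
I₃ = I₂ cos²(177° − 152°) = 0.2379 I₀ · cos²(25°) = 0.1954 I₀.
So 248 W/m² = 0.1954 I₀, giving I₀ = 248/0.1954 = 1269 W/m².

I₀ ≈ 1270 W/m²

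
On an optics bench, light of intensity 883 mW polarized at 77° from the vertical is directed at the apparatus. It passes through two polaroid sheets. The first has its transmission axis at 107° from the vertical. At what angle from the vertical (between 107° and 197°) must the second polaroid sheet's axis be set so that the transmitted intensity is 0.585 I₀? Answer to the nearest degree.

I₁ = I₀ cos²(107° − 77°) = I₀ cos²(30°) = 0.75 I₀.
Need I₂/I₀ = 0.585, so cos²(θ − 107°) = 0.585 / 0.75 = 0.78.
θ − 107° = arccos(√0.78) = 28.0°, giving θ ≈ 107 + 28.0 = 135.0°.

θ ≈ 135°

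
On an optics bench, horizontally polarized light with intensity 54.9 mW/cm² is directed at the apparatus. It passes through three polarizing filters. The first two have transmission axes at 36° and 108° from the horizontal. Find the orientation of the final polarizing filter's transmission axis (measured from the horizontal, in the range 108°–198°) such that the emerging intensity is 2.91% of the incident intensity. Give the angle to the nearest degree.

By Malus's law, I₁ = I₀ cos²(36° − 0°) = I₀ cos²(36°) = 0.6545 I₀.
I₂ = I₁ cos²(108° − 36°) = 0.6545 I₀ · cos²(72°) = 0.0625 I₀.
Need I₃/I₀ = 0.0291, so cos²(θ − 108°) = 0.0291 / 0.0625 = 0.4656.
θ − 108° = arccos(√0.4656) = 47.0°, giving θ ≈ 108 + 47.0 = 155.0°.

θ ≈ 155°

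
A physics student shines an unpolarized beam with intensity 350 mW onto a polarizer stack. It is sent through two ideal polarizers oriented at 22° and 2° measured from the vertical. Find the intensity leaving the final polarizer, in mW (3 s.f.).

I ≈ 155 mW

Unpolarized light through the first polarizer → I₁ = 350 mW/2 = 175 mW, polarized at 22°.
I₂ = I₁ · cos²(20°) = 175 · 0.883 = 154.5 mW.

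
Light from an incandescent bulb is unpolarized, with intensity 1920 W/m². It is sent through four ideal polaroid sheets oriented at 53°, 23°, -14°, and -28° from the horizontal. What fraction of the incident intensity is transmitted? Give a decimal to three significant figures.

I/I₀ ≈ 0.225

Unpolarized light through the first polarizer → I₁ = 1920 W/m²/2 = 960 W/m², polarized at 53°.
I₂ = I₁ · cos²(30°) = 960 · 0.75 = 720 W/m².
I₃ = I₂ · cos²(37°) = 720 · 0.6378 = 459.2 W/m².
I₄ = I₃ · cos²(14°) = 459.2 · 0.9415 = 432.4 W/m².
Transmitted fraction = 0.2252.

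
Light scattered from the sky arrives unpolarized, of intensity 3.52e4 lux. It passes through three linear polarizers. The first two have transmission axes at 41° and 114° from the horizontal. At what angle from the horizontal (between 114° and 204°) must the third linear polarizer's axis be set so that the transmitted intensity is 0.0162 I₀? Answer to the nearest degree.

θ ≈ 166°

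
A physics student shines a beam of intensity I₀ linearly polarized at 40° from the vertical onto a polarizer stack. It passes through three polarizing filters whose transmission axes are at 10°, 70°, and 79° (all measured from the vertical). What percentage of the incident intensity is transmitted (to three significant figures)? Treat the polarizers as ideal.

By Malus's law, I₁ = I₀ cos²(10° − 40°) = I₀ cos²(30°) = 0.75 I₀.
I₂ = I₁ cos²(70° − 10°) = 0.75 I₀ · cos²(60°) = 0.1875 I₀.
I₃ = I₂ cos²(79° − 70°) = 0.1875 I₀ · cos²(9°) = 0.1829 I₀.
That is 18.29% of the incident intensity.

≈ 18.3%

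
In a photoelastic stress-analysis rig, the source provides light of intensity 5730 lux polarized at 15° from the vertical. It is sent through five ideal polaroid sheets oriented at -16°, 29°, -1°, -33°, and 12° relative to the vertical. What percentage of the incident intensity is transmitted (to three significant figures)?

≈ 9.91%

By Malus's law, I₁ = 5730 lux · cos²(31°) = 4210 lux.
I₂ = I₁ · cos²(45°) = 4210 · 0.5 = 2105 lux.
I₃ = I₂ · cos²(30°) = 2105 · 0.75 = 1579 lux.
I₄ = I₃ · cos²(32°) = 1579 · 0.7192 = 1135 lux.
I₅ = I₄ · cos²(45°) = 1135 · 0.5 = 567.7 lux.
That is 9.908% of the incident intensity.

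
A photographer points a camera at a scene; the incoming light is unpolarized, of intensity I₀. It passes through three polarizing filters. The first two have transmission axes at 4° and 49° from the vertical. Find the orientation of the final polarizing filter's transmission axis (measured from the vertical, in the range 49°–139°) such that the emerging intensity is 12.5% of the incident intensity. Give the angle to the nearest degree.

Unpolarized light through the first polarizer → I₁ = ½ I₀, now polarized at 4°.
I₂ = I₁ cos²(49° − 4°) = 0.5 I₀ · cos²(45°) = 0.25 I₀.
Need I₃/I₀ = 0.125, so cos²(θ − 49°) = 0.125 / 0.25 = 0.5.
θ − 49° = arccos(√0.5) = 45.0°, giving θ ≈ 49 + 45.0 = 94.0°.

θ ≈ 94°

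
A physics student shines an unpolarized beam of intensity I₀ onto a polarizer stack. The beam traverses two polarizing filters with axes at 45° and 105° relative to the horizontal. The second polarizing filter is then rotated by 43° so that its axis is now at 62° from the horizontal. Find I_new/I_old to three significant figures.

I_new/I_old ≈ 3.66

Before rotation:
Unpolarized light through the first polarizer → I₁ = ½ I₀, now polarized at 45°.
I₂ = I₁ cos²(105° − 45°) = 0.5 I₀ · cos²(60°) = 0.125 I₀.
After rotation:
Unpolarized light through the first polarizer → I₁ = ½ I₀, now polarized at 45°.
I₂ = I₁ cos²(62° − 45°) = 0.5 I₀ · cos²(17°) = 0.4573 I₀.
Ratio = 0.4573 / 0.125 = 3.658.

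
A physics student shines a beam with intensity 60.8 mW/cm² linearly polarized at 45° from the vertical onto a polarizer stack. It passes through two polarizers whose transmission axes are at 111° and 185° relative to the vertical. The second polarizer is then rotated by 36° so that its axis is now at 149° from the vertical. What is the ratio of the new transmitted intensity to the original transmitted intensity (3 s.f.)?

I_new/I_old ≈ 8.17

Before rotation:
By Malus's law, I₁ = I₀ cos²(111° − 45°) = I₀ cos²(66°) = 0.1654 I₀.
I₂ = I₁ cos²(185° − 111°) = 0.1654 I₀ · cos²(74°) = 0.01257 I₀.
After rotation:
I₁ = I₀ cos²(111° − 45°) = I₀ cos²(66°) = 0.1654 I₀.
I₂ = I₁ cos²(149° − 111°) = 0.1654 I₀ · cos²(38°) = 0.1027 I₀.
Ratio = 0.1027 / 0.01257 = 8.173.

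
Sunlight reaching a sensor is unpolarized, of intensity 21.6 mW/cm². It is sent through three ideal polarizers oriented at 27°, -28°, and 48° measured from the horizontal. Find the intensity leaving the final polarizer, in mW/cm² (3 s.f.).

I ≈ 0.208 mW/cm²

Unpolarized light through the first polarizer → I₁ = 21.6 mW/cm²/2 = 10.8 mW/cm², polarized at 27°.
I₂ = I₁ · cos²(55°) = 10.8 · 0.329 = 3.553 mW/cm².
I₃ = I₂ · cos²(76°) = 3.553 · 0.05853 = 0.2079 mW/cm².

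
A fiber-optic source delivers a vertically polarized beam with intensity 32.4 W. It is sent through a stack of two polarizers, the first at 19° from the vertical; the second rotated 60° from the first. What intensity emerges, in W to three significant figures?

I ≈ 7.24 W

I₁ = 32.4 W · cos²(19°) = 28.97 W.
I₂ = I₁ · cos²(60°) = 28.97 · 0.25 = 7.241 W.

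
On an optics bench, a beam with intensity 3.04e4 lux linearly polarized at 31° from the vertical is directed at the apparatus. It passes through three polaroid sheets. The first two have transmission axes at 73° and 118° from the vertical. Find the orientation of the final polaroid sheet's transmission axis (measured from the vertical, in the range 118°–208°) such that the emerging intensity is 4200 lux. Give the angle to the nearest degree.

θ ≈ 163°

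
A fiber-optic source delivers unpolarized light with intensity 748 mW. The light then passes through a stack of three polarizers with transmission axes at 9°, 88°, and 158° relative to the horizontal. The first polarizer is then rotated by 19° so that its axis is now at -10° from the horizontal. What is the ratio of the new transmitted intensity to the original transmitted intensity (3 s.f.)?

I_new/I_old ≈ 0.532

Before rotation:
Unpolarized light through the first polarizer → I₁ = ½ I₀, now polarized at 9°.
I₂ = I₁ cos²(88° − 9°) = 0.5 I₀ · cos²(79°) = 0.0182 I₀.
I₃ = I₂ cos²(158° − 88°) = 0.0182 I₀ · cos²(70°) = 0.002129 I₀.
After rotation:
Unpolarized light through the first polarizer → I₁ = ½ I₀, now polarized at -10°.
Angle between axes 1 and 2: 82°. I₂ = 0.5 I₀ · cos²(82°) = 0.009685 I₀.
I₃ = I₂ cos²(158° − 88°) = 0.009685 I₀ · cos²(70°) = 0.001133 I₀.
Ratio = 0.001133 / 0.002129 = 0.532.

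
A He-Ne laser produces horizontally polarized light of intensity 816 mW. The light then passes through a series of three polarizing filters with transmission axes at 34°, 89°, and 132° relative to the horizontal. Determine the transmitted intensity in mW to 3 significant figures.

I₁ = 816 mW · cos²(34°) = 560.8 mW.
I₂ = I₁ · cos²(55°) = 560.8 · 0.329 = 184.5 mW.
I₃ = I₂ · cos²(43°) = 184.5 · 0.5349 = 98.69 mW.

I ≈ 98.7 mW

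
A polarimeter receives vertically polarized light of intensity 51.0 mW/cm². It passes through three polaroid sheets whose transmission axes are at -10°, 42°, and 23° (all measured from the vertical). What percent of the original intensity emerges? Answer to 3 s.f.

I₁ = 51.0 mW/cm² · cos²(10°) = 49.46 mW/cm².
I₂ = I₁ · cos²(52°) = 49.46 · 0.379 = 18.75 mW/cm².
I₃ = I₂ · cos²(19°) = 18.75 · 0.894 = 16.76 mW/cm².
That is 32.86% of the incident intensity.

≈ 32.9%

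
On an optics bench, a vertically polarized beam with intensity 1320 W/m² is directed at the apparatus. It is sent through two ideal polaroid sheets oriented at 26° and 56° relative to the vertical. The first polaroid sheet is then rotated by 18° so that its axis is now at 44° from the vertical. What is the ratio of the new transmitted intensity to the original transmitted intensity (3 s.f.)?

I_new/I_old ≈ 0.817

Before rotation:
I₁ = I₀ cos²(26° − 0°) = I₀ cos²(26°) = 0.8078 I₀.
I₂ = I₁ cos²(56° − 26°) = 0.8078 I₀ · cos²(30°) = 0.6059 I₀.
After rotation:
I₁ = I₀ cos²(44° − 0°) = I₀ cos²(44°) = 0.5174 I₀.
I₂ = I₁ cos²(56° − 44°) = 0.5174 I₀ · cos²(12°) = 0.4951 I₀.
Ratio = 0.4951 / 0.6059 = 0.8171.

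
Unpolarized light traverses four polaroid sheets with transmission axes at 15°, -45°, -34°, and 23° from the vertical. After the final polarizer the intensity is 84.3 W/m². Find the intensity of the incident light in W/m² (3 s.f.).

I₀ ≈ 2360 W/m²

Unpolarized light through the first polarizer → I₁ = ½ I₀, now polarized at 15°.
I₂ = I₁ cos²(-45° − 15°) = 0.5 I₀ · cos²(60°) = 0.125 I₀.
I₃ = I₂ cos²(-34° + 45°) = 0.125 I₀ · cos²(11°) = 0.1204 I₀.
I₄ = I₃ cos²(23° + 34°) = 0.1204 I₀ · cos²(57°) = 0.03573 I₀.
So 84.3 W/m² = 0.03573 I₀, giving I₀ = 84.3/0.03573 = 2359 W/m².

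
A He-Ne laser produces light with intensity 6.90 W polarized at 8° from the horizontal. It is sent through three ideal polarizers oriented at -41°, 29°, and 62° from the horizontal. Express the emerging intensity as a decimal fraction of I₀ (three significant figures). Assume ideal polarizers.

I/I₀ ≈ 0.0354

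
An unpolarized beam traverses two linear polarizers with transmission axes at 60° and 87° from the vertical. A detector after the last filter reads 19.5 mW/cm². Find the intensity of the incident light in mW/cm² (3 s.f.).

Unpolarized light through the first polarizer → I₁ = ½ I₀, now polarized at 60°.
I₂ = I₁ cos²(87° − 60°) = 0.5 I₀ · cos²(27°) = 0.3969 I₀.
So 19.5 mW/cm² = 0.3969 I₀, giving I₀ = 19.5/0.3969 = 49.13 mW/cm².

I₀ ≈ 49.1 mW/cm²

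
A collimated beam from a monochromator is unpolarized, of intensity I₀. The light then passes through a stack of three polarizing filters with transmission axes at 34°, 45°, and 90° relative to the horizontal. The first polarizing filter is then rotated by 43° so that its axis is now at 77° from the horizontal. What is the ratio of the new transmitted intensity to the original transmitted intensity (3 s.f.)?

Before rotation:
Unpolarized light through the first polarizer → I₁ = ½ I₀, now polarized at 34°.
I₂ = I₁ cos²(45° − 34°) = 0.5 I₀ · cos²(11°) = 0.4818 I₀.
I₃ = I₂ cos²(90° − 45°) = 0.4818 I₀ · cos²(45°) = 0.2409 I₀.
After rotation:
Unpolarized light through the first polarizer → I₁ = ½ I₀, now polarized at 77°.
I₂ = I₁ cos²(45° − 77°) = 0.5 I₀ · cos²(32°) = 0.3596 I₀.
I₃ = I₂ cos²(90° − 45°) = 0.3596 I₀ · cos²(45°) = 0.1798 I₀.
Ratio = 0.1798 / 0.2409 = 0.7464.

I_new/I_old ≈ 0.746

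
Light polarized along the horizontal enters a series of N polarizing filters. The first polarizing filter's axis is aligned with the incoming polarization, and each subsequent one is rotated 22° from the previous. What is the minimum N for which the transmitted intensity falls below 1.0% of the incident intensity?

N = 32

First polarizer is aligned with the polarization: full transmission.
Each further stage multiplies by cos²(22°) = 0.8597.
After N polarizers: T = 0.8597^(N−1). Require T < 0.010 ⇒ N−1 > ln(0.010)/ln(0.8597) = 30.46, so N−1 ≥ 31 and N = 32.
Check: N=32 gives T = 0.009211 < 0.010; N=31 gives T = 0.01071.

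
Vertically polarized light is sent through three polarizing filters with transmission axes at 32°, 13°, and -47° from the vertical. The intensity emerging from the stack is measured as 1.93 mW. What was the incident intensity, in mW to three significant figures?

I₀ ≈ 12.0 mW

By Malus's law, I₁ = I₀ cos²(32° − 0°) = I₀ cos²(32°) = 0.7192 I₀.
I₂ = I₁ cos²(13° − 32°) = 0.7192 I₀ · cos²(19°) = 0.643 I₀.
I₃ = I₂ cos²(-47° − 13°) = 0.643 I₀ · cos²(60°) = 0.1607 I₀.
So 1.93 mW = 0.1607 I₀, giving I₀ = 1.93/0.1607 = 12.01 mW.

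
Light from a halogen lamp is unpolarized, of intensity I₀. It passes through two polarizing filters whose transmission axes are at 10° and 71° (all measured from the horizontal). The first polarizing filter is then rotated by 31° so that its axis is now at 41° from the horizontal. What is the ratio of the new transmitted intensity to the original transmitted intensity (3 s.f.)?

I_new/I_old ≈ 3.19

Before rotation:
Unpolarized light through the first polarizer → I₁ = ½ I₀, now polarized at 10°.
I₂ = I₁ cos²(71° − 10°) = 0.5 I₀ · cos²(61°) = 0.1175 I₀.
After rotation:
Unpolarized light through the first polarizer → I₁ = ½ I₀, now polarized at 41°.
I₂ = I₁ cos²(71° − 41°) = 0.5 I₀ · cos²(30°) = 0.375 I₀.
Ratio = 0.375 / 0.1175 = 3.191.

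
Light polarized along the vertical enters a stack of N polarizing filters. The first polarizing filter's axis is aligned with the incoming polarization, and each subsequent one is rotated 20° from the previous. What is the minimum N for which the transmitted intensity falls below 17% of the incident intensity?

First polarizer is aligned with the polarization: full transmission.
Each further stage multiplies by cos²(20°) = 0.883.
After N polarizers: T = 0.883^(N−1). Require T < 0.17 ⇒ N−1 > ln(0.17)/ln(0.883) = 14.24, so N−1 ≥ 15 and N = 16.
Check: N=16 gives T = 0.1547 < 0.17; N=15 gives T = 0.1752.

N = 16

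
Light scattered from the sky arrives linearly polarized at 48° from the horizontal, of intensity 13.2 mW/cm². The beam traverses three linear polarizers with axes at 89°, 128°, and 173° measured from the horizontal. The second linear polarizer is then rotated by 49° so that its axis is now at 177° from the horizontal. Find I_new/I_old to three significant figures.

Before rotation:
I₁ = I₀ cos²(89° − 48°) = I₀ cos²(41°) = 0.5696 I₀.
I₂ = I₁ cos²(128° − 89°) = 0.5696 I₀ · cos²(39°) = 0.344 I₀.
I₃ = I₂ cos²(173° − 128°) = 0.344 I₀ · cos²(45°) = 0.172 I₀.
After rotation:
I₁ = I₀ cos²(89° − 48°) = I₀ cos²(41°) = 0.5696 I₀.
I₂ = I₁ cos²(177° − 89°) = 0.5696 I₀ · cos²(88°) = 0.0006937 I₀.
I₃ = I₂ cos²(173° − 177°) = 0.0006937 I₀ · cos²(4°) = 0.0006904 I₀.
Ratio = 0.0006904 / 0.172 = 0.004014.

I_new/I_old ≈ 0.00401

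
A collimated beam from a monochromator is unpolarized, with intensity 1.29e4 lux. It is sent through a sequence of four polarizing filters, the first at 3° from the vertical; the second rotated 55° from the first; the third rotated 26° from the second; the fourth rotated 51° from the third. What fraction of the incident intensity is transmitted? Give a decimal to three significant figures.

I/I₀ ≈ 0.0526

Unpolarized light through the first polarizer → I₁ = 1.29e4 lux/2 = 6450 lux, polarized at 3°.
I₂ = I₁ · cos²(55°) = 6450 · 0.329 = 2122 lux.
I₃ = I₂ · cos²(26°) = 2122 · 0.8078 = 1714 lux.
I₄ = I₃ · cos²(51°) = 1714 · 0.396 = 678.9 lux.
Transmitted fraction = 0.05263.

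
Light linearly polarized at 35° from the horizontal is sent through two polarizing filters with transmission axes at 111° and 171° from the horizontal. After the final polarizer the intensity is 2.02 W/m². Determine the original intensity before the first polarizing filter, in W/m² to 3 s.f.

I₀ ≈ 138 W/m²

By Malus's law, I₁ = I₀ cos²(111° − 35°) = I₀ cos²(76°) = 0.05853 I₀.
I₂ = I₁ cos²(171° − 111°) = 0.05853 I₀ · cos²(60°) = 0.01463 I₀.
So 2.02 W/m² = 0.01463 I₀, giving I₀ = 2.02/0.01463 = 138.1 W/m².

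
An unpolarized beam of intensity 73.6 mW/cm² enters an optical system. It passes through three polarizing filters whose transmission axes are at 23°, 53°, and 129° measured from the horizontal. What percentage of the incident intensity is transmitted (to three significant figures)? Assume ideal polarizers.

≈ 2.19%

Unpolarized light through the first polarizer → I₁ = 73.6 mW/cm²/2 = 36.8 mW/cm², polarized at 23°.
I₂ = I₁ · cos²(30°) = 36.8 · 0.75 = 27.6 mW/cm².
I₃ = I₂ · cos²(76°) = 27.6 · 0.05853 = 1.615 mW/cm².
That is 2.195% of the incident intensity.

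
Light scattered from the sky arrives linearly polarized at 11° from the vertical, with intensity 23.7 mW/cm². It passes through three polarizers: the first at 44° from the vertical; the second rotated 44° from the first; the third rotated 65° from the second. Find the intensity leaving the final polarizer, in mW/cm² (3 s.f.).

I₁ = 23.7 mW/cm² · cos²(33°) = 16.67 mW/cm².
I₂ = I₁ · cos²(44°) = 16.67 · 0.5174 = 8.626 mW/cm².
I₃ = I₂ · cos²(65°) = 8.626 · 0.1786 = 1.541 mW/cm².

I ≈ 1.54 mW/cm²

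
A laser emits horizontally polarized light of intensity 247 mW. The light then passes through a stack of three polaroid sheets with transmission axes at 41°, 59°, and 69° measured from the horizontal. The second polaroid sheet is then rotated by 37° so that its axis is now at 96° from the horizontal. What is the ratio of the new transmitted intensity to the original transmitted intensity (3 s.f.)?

Before rotation:
I₁ = I₀ cos²(41° − 0°) = I₀ cos²(41°) = 0.5696 I₀.
I₂ = I₁ cos²(59° − 41°) = 0.5696 I₀ · cos²(18°) = 0.5152 I₀.
I₃ = I₂ cos²(69° − 59°) = 0.5152 I₀ · cos²(10°) = 0.4997 I₀.
After rotation:
I₁ = I₀ cos²(41° − 0°) = I₀ cos²(41°) = 0.5696 I₀.
I₂ = I₁ cos²(96° − 41°) = 0.5696 I₀ · cos²(55°) = 0.1874 I₀.
I₃ = I₂ cos²(69° − 96°) = 0.1874 I₀ · cos²(27°) = 0.1488 I₀.
Ratio = 0.1488 / 0.4997 = 0.2977.

I_new/I_old ≈ 0.298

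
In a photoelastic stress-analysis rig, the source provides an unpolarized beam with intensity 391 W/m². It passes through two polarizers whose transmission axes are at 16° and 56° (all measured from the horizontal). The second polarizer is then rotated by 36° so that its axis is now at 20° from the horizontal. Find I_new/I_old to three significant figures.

I_new/I_old ≈ 1.70

Before rotation:
Unpolarized light through the first polarizer → I₁ = ½ I₀, now polarized at 16°.
I₂ = I₁ cos²(56° − 16°) = 0.5 I₀ · cos²(40°) = 0.2934 I₀.
After rotation:
Unpolarized light through the first polarizer → I₁ = ½ I₀, now polarized at 16°.
I₂ = I₁ cos²(20° − 16°) = 0.5 I₀ · cos²(4°) = 0.4976 I₀.
Ratio = 0.4976 / 0.2934 = 1.696.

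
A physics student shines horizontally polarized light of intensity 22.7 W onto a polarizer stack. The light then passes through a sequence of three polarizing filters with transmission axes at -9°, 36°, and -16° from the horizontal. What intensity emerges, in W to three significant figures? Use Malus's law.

By Malus's law, I₁ = 22.7 W · cos²(9°) = 22.14 W.
I₂ = I₁ · cos²(45°) = 22.14 · 0.5 = 11.07 W.
I₃ = I₂ · cos²(52°) = 11.07 · 0.379 = 4.197 W.

I ≈ 4.20 W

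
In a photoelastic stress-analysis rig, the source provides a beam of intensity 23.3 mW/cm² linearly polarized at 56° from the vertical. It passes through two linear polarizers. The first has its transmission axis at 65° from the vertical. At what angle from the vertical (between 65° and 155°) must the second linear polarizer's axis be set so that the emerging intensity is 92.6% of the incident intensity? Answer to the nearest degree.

I₁ = I₀ cos²(65° − 56°) = I₀ cos²(9°) = 0.9755 I₀.
Need I₂/I₀ = 0.926, so cos²(θ − 65°) = 0.926 / 0.9755 = 0.9492.
θ − 65° = arccos(√0.9492) = 13.0°, giving θ ≈ 65 + 13.0 = 78.0°.

θ ≈ 78°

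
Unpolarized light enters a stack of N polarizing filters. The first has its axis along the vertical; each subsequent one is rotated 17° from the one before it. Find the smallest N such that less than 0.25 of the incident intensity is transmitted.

N = 9

First polarizer halves the unpolarized light: factor 1/2.
Each further stage multiplies by cos²(17°) = 0.9145.
After N polarizers: T = 0.5·0.9145^(N−1). Require T < 0.25 ⇒ N−1 > ln(0.25/0.5)/ln(0.9145) = 7.76, so N−1 ≥ 8 and N = 9.
Check: N=9 gives T = 0.2446 < 0.25; N=8 gives T = 0.2675.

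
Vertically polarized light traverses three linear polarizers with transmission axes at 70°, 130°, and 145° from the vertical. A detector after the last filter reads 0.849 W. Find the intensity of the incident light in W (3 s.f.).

I₁ = I₀ cos²(70° − 0°) = I₀ cos²(70°) = 0.117 I₀.
I₂ = I₁ cos²(130° − 70°) = 0.117 I₀ · cos²(60°) = 0.02924 I₀.
I₃ = I₂ cos²(145° − 130°) = 0.02924 I₀ · cos²(15°) = 0.02729 I₀.
So 0.849 W = 0.02729 I₀, giving I₀ = 0.849/0.02729 = 31.12 W.

I₀ ≈ 31.1 W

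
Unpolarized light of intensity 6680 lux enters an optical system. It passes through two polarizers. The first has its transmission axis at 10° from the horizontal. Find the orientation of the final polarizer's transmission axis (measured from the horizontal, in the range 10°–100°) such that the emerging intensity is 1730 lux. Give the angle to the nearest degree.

θ ≈ 54°

Unpolarized light through the first polarizer → I₁ = ½ I₀, now polarized at 10°.
Target fraction: 1730 / 6680 lux = 0.259 of I₀.
Need I₂/I₀ = 0.259, so cos²(θ − 10°) = 0.259 / 0.5 = 0.518.
θ − 10° = arccos(√0.518) = 44.0°, giving θ ≈ 10 + 44.0 = 54.0°.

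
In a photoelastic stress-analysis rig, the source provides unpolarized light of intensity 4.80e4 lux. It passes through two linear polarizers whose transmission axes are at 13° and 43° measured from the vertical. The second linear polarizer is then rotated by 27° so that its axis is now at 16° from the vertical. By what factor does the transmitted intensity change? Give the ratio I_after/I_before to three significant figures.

I_new/I_old ≈ 1.33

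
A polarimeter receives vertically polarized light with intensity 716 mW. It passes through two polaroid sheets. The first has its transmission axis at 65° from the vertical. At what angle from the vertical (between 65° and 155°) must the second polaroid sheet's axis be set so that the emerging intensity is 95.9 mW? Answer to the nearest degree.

θ ≈ 95°

I₁ = I₀ cos²(65° − 0°) = I₀ cos²(65°) = 0.1786 I₀.
Target fraction: 95.9 / 716 mW = 0.1339 of I₀.
Need I₂/I₀ = 0.1339, so cos²(θ − 65°) = 0.1339 / 0.1786 = 0.7499.
θ − 65° = arccos(√0.7499) = 30.0°, giving θ ≈ 65 + 30.0 = 95.0°.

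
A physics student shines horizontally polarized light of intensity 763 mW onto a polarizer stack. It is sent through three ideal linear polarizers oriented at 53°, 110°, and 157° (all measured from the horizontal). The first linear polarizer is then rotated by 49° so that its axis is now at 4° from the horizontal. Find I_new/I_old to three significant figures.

Before rotation:
By Malus's law, I₁ = I₀ cos²(53° − 0°) = I₀ cos²(53°) = 0.3622 I₀.
I₂ = I₁ cos²(110° − 53°) = 0.3622 I₀ · cos²(57°) = 0.1074 I₀.
I₃ = I₂ cos²(157° − 110°) = 0.1074 I₀ · cos²(47°) = 0.04997 I₀.
After rotation:
I₁ = I₀ cos²(4° − 0°) = I₀ cos²(4°) = 0.9951 I₀.
Angle between axes 1 and 2: 74°. I₂ = 0.9951 I₀ · cos²(74°) = 0.07561 I₀.
I₃ = I₂ cos²(157° − 110°) = 0.07561 I₀ · cos²(47°) = 0.03517 I₀.
Ratio = 0.03517 / 0.04997 = 0.7037.

I_new/I_old ≈ 0.704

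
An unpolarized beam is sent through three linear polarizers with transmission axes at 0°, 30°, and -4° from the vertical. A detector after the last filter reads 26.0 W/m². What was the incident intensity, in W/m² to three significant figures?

I₀ ≈ 101 W/m²

Unpolarized light through the first polarizer → I₁ = ½ I₀, now polarized at 0°.
I₂ = I₁ cos²(30° − 0°) = 0.5 I₀ · cos²(30°) = 0.375 I₀.
I₃ = I₂ cos²(-4° − 30°) = 0.375 I₀ · cos²(34°) = 0.2577 I₀.
So 26.0 W/m² = 0.2577 I₀, giving I₀ = 26.0/0.2577 = 100.9 W/m².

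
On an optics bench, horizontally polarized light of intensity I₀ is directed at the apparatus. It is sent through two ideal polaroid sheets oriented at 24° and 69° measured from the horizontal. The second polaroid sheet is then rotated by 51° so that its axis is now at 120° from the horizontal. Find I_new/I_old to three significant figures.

Before rotation:
I₁ = I₀ cos²(24° − 0°) = I₀ cos²(24°) = 0.8346 I₀.
I₂ = I₁ cos²(69° − 24°) = 0.8346 I₀ · cos²(45°) = 0.4173 I₀.
After rotation:
I₁ = I₀ cos²(24° − 0°) = I₀ cos²(24°) = 0.8346 I₀.
Angle between axes 1 and 2: 84°. I₂ = 0.8346 I₀ · cos²(84°) = 0.009119 I₀.
Ratio = 0.009119 / 0.4173 = 0.02185.

I_new/I_old ≈ 0.0219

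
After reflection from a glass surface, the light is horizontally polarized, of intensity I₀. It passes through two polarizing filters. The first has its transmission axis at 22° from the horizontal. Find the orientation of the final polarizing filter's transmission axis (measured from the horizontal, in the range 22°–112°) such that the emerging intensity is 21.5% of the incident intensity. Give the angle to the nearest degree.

θ ≈ 82°

I₁ = I₀ cos²(22° − 0°) = I₀ cos²(22°) = 0.8597 I₀.
Need I₂/I₀ = 0.215, so cos²(θ − 22°) = 0.215 / 0.8597 = 0.2501.
θ − 22° = arccos(√0.2501) = 60.0°, giving θ ≈ 22 + 60.0 = 82.0°.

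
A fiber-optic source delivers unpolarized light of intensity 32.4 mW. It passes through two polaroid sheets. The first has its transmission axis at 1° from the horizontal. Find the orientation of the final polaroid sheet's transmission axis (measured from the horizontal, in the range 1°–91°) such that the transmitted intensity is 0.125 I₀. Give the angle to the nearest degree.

Unpolarized light through the first polarizer → I₁ = ½ I₀, now polarized at 1°.
Need I₂/I₀ = 0.125, so cos²(θ − 1°) = 0.125 / 0.5 = 0.25.
θ − 1° = arccos(√0.25) = 60.0°, giving θ ≈ 1 + 60.0 = 61.0°.

θ ≈ 61°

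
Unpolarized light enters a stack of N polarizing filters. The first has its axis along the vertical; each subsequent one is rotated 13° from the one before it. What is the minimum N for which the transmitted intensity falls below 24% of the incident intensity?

N = 16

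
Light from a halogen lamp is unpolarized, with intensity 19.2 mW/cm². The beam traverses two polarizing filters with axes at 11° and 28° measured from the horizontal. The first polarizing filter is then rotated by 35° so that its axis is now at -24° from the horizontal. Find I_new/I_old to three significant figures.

Before rotation:
Unpolarized light through the first polarizer → I₁ = ½ I₀, now polarized at 11°.
I₂ = I₁ cos²(28° − 11°) = 0.5 I₀ · cos²(17°) = 0.4573 I₀.
After rotation:
Unpolarized light through the first polarizer → I₁ = ½ I₀, now polarized at -24°.
I₂ = I₁ cos²(28° + 24°) = 0.5 I₀ · cos²(52°) = 0.1895 I₀.
Ratio = 0.1895 / 0.4573 = 0.4145.

I_new/I_old ≈ 0.414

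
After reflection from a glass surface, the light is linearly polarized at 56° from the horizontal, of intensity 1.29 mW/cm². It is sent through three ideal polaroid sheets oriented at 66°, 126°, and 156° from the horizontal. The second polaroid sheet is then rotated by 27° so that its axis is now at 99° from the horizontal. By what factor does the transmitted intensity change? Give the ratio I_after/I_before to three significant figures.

I_new/I_old ≈ 1.11

Before rotation:
I₁ = I₀ cos²(66° − 56°) = I₀ cos²(10°) = 0.9698 I₀.
I₂ = I₁ cos²(126° − 66°) = 0.9698 I₀ · cos²(60°) = 0.2425 I₀.
I₃ = I₂ cos²(156° − 126°) = 0.2425 I₀ · cos²(30°) = 0.1818 I₀.
After rotation:
I₁ = I₀ cos²(66° − 56°) = I₀ cos²(10°) = 0.9698 I₀.
I₂ = I₁ cos²(99° − 66°) = 0.9698 I₀ · cos²(33°) = 0.6822 I₀.
I₃ = I₂ cos²(156° − 99°) = 0.6822 I₀ · cos²(57°) = 0.2024 I₀.
Ratio = 0.2024 / 0.1818 = 1.113.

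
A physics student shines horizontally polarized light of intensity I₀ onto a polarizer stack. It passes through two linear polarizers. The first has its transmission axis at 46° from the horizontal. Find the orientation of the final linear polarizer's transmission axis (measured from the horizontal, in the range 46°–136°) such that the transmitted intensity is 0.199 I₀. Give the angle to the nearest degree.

θ ≈ 96°

By Malus's law, I₁ = I₀ cos²(46° − 0°) = I₀ cos²(46°) = 0.4826 I₀.
Need I₂/I₀ = 0.199, so cos²(θ − 46°) = 0.199 / 0.4826 = 0.4124.
θ − 46° = arccos(√0.4124) = 50.0°, giving θ ≈ 46 + 50.0 = 96.0°.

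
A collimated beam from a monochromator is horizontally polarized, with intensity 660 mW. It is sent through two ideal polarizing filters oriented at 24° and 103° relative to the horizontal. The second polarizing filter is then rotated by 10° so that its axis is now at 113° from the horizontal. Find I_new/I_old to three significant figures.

I_new/I_old ≈ 0.00837

Before rotation:
I₁ = I₀ cos²(24° − 0°) = I₀ cos²(24°) = 0.8346 I₀.
I₂ = I₁ cos²(103° − 24°) = 0.8346 I₀ · cos²(79°) = 0.03038 I₀.
After rotation:
I₁ = I₀ cos²(24° − 0°) = I₀ cos²(24°) = 0.8346 I₀.
I₂ = I₁ cos²(113° − 24°) = 0.8346 I₀ · cos²(89°) = 0.0002542 I₀.
Ratio = 0.0002542 / 0.03038 = 0.008366.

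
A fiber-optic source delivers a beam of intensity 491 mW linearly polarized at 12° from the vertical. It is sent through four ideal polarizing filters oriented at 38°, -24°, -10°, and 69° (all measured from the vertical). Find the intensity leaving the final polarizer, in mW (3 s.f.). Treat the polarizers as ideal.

I₁ = 491 mW · cos²(26°) = 396.6 mW.
I₂ = I₁ · cos²(62°) = 396.6 · 0.2204 = 87.42 mW.
I₃ = I₂ · cos²(14°) = 87.42 · 0.9415 = 82.31 mW.
I₄ = I₃ · cos²(79°) = 82.31 · 0.03641 = 2.997 mW.

I ≈ 3.00 mW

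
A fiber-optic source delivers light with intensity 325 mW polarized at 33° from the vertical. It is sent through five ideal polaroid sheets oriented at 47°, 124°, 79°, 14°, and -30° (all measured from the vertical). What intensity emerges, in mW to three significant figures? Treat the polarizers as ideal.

I ≈ 0.715 mW

By Malus's law, I₁ = 325 mW · cos²(14°) = 306 mW.
I₂ = I₁ · cos²(77°) = 306 · 0.0506 = 15.48 mW.
I₃ = I₂ · cos²(45°) = 15.48 · 0.5 = 7.742 mW.
I₄ = I₃ · cos²(65°) = 7.742 · 0.1786 = 1.383 mW.
I₅ = I₄ · cos²(44°) = 1.383 · 0.5174 = 0.7155 mW.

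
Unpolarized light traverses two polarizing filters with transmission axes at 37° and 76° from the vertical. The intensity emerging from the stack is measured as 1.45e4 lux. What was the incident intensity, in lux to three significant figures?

I₀ ≈ 4.80e4 lux

Unpolarized light through the first polarizer → I₁ = ½ I₀, now polarized at 37°.
I₂ = I₁ cos²(76° − 37°) = 0.5 I₀ · cos²(39°) = 0.302 I₀.
So 1.45e4 lux = 0.302 I₀, giving I₀ = 1.45e4/0.302 = 4.802e+04 lux.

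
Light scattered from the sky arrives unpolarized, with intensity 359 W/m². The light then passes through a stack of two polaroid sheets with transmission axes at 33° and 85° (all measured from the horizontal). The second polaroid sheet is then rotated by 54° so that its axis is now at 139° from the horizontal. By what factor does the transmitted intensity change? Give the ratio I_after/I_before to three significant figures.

Before rotation:
Unpolarized light through the first polarizer → I₁ = ½ I₀, now polarized at 33°.
I₂ = I₁ cos²(85° − 33°) = 0.5 I₀ · cos²(52°) = 0.1895 I₀.
After rotation:
Unpolarized light through the first polarizer → I₁ = ½ I₀, now polarized at 33°.
Angle between axes 1 and 2: 74°. I₂ = 0.5 I₀ · cos²(74°) = 0.03799 I₀.
Ratio = 0.03799 / 0.1895 = 0.2004.

I_new/I_old ≈ 0.200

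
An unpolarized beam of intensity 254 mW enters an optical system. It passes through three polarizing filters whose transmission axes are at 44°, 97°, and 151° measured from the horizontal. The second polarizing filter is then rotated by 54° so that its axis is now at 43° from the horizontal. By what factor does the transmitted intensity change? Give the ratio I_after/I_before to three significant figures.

Before rotation:
Unpolarized light through the first polarizer → I₁ = ½ I₀, now polarized at 44°.
I₂ = I₁ cos²(97° − 44°) = 0.5 I₀ · cos²(53°) = 0.1811 I₀.
I₃ = I₂ cos²(151° − 97°) = 0.1811 I₀ · cos²(54°) = 0.06257 I₀.
After rotation:
Unpolarized light through the first polarizer → I₁ = ½ I₀, now polarized at 44°.
I₂ = I₁ cos²(43° − 44°) = 0.5 I₀ · cos²(1°) = 0.4998 I₀.
Angle between axes 2 and 3: 72°. I₃ = 0.4998 I₀ · cos²(72°) = 0.04773 I₀.
Ratio = 0.04773 / 0.06257 = 0.7629.

I_new/I_old ≈ 0.763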